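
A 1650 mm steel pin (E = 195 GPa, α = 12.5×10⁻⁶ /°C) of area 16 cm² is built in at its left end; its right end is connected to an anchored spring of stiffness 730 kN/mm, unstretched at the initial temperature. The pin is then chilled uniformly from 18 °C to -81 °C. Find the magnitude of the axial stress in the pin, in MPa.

The unrestrained thermal change is αΔT L = 12.5×10⁻⁶ × 99 × 1650 = 2.042 mm.
Let P be the tensile force in the spring. The pin extends elastically by PL/(AE) and the spring stretches by P/k; together these equal δ_free.
So P = δ_free / [L/(AE) + 1/k] = 2.042 / [ 1650/(1600×195×10³) + 1/(730×10³) ].
P = 2.042 / 6.658×10⁻⁶ = 306700 N.
σ = P/A = 306700/1600 = 191.7 MPa.

σ ≈ 192 MPa (tensile)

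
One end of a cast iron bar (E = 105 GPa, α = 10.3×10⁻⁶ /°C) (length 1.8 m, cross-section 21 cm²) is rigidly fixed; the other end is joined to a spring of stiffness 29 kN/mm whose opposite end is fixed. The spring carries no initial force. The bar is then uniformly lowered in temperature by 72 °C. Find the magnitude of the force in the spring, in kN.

If the spring were absent the bar would shorten by αΔT L = 10.3×10⁻⁶ × 72 × 1800 = 1.335 mm.
With a force P in the spring, the elastic change of the bar is PL/(AE) and that of the spring is P/k; compatibility requires their sum to equal δ_free.
P [ L/(AE) + 1/k ] = δ_free → P [ 1800/(2100×105×10³) + 1/(29×10³) ] = 1.335.
P = 1.335 / 4.265×10⁻⁵ = 31300 N.

P ≈ 31.3 kN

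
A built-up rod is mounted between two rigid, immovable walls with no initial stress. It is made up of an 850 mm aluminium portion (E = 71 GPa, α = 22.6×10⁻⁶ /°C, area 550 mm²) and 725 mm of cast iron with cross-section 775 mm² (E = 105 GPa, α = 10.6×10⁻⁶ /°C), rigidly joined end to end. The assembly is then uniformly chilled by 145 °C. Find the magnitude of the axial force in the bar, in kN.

P ≈ 127 kN (tensile)

Free thermal contraction of the whole bar: Σ αᵢΔT Lᵢ = 22.6×10⁻⁶×145×850 + 10.6×10⁻⁶×145×725 = 3.9 mm.
Since the ends are fixed, an axial force P builds up, equal in every segment, with P · Σ Lᵢ/(AᵢEᵢ) = δ_free.
Σ Lᵢ/(AᵢEᵢ) = 850/(550×71×10³) + 725/(775×105×10³) = 3.068×10⁻⁵ mm/N.
So P = 3.9 / 3.068×10⁻⁵ = 127.1 kN, tensile.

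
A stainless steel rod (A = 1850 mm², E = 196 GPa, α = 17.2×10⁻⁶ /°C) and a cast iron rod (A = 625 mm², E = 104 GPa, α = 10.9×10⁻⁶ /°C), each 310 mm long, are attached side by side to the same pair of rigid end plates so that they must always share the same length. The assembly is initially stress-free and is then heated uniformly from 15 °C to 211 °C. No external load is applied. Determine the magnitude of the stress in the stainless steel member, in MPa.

Equilibrium of a rigid end plate with no external load gives equal and opposite internal forces ±P in the two members. Since α_{stainless steel} > α_{cast iron}, heating drives the stainless steel into compression and the cast iron into tension.
Equating the net (thermal + elastic) strains gives |α₁ − α₂|·ΔT = P·[1/(A₁E₁) + 1/(A₂E₂)].
|α₁ − α₂|·ΔT = 6.3×10⁻⁶ × 196 = 0.001235.
1/(A₁E₁) + 1/(A₂E₂) = 1/(1850×196×10³) + 1/(625×104×10³) = 1.814×10⁻⁸ N⁻¹.
So P = 0.001235 / 1.814×10⁻⁸ = 68.06 kN.
σ_{stainless steel} = P/A₁ = 68060/1850 = 36.79 MPa, compressive.

σ ≈ 36.8 MPa (compressive)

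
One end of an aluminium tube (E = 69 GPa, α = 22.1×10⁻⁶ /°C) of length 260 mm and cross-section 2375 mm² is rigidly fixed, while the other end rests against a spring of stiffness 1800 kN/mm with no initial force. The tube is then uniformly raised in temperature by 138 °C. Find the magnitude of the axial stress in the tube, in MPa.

σ ≈ 156 MPa (compressive)

The unrestrained thermal change is αΔT L = 22.1×10⁻⁶ × 138 × 260 = 0.7929 mm.
Let P be the compressive force at the spring. The tube shortens elastically by PL/(AE) and the spring compresses by P/k; together these equal δ_free.
P [ L/(AE) + 1/k ] = δ_free → P [ 260/(2375×69×10³) + 1/(1800×10³) ] = 0.7929.
P = 0.7929 / 2.142×10⁻⁶ = 370200 N.
σ = P/A = 370200/2375 = 155.9 MPa.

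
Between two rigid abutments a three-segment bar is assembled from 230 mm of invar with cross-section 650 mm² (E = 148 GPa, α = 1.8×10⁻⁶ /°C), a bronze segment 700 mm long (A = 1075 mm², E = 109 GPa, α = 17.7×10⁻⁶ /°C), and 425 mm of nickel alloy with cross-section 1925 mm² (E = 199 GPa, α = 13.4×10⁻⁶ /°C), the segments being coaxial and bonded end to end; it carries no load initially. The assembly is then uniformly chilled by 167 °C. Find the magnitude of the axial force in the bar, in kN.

Free thermal contraction of the whole bar: Σ αᵢΔT Lᵢ = 1.8×10⁻⁶×167×230 + 17.7×10⁻⁶×167×700 + 13.4×10⁻⁶×167×425 = 3.089 mm.
The rigid supports impose zero overall length change; the single axial force P common to all segments must satisfy P Σ Lᵢ/(AᵢEᵢ) = δ_free.
The series flexibility is Σ Lᵢ/(AᵢEᵢ) = 230/(650×148×10³) + 700/(1075×109×10³) + 425/(1925×199×10³) = 9.474×10⁻⁶ mm/N.
So P = 3.089 / 9.474×10⁻⁶ = 326.1 kN, tensile.

P ≈ 326 kN (tensile)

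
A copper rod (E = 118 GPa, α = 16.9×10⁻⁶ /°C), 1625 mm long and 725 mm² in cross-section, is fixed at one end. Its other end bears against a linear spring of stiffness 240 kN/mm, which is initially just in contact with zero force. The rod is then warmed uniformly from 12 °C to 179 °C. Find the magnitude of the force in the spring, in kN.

P ≈ 198 kN

If the spring were absent the rod would lengthen by αΔT L = 16.9×10⁻⁶ × 167 × 1625 = 4.586 mm.
With a force P in the spring, the elastic change of the rod is PL/(AE) and that of the spring is P/k; compatibility requires their sum to equal δ_free.
P [ L/(AE) + 1/k ] = δ_free → P [ 1625/(725×118×10³) + 1/(240×10³) ] = 4.586.
P = 4.586 / 2.316×10⁻⁵ = 198000 N.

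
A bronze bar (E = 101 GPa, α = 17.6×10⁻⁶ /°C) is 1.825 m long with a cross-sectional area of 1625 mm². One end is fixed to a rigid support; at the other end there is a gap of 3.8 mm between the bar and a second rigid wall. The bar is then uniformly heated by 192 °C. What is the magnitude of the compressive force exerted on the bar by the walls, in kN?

Unrestrained expansion: δ_free = αΔT L = 17.6×10⁻⁶ × 192 × 1825 = 6.167 mm.
The gap closes (δ_free > 3.8 mm) and the wall then resists a further 6.167 − 3.8 = 2.367 mm of expansion.
That suppressed elongation corresponds to σ = E·Δ/L = 101×10³ × 2.367/1825 = 131 MPa.
Force on the wall = σA = 131 × 1625 mm² = 212.9 kN.

P ≈ 213 kN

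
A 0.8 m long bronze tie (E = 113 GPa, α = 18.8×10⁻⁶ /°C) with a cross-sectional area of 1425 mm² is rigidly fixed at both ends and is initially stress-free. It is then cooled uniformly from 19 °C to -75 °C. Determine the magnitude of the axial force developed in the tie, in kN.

With zero net strain, σ = E·αΔT = 113 GPa × 18.8×10⁻⁶ × 94 = 199.7 MPa.
Then P = σA = 199.7 × 1425 mm² = 284.6 kN, tensile.

P ≈ 285 kN (tensile)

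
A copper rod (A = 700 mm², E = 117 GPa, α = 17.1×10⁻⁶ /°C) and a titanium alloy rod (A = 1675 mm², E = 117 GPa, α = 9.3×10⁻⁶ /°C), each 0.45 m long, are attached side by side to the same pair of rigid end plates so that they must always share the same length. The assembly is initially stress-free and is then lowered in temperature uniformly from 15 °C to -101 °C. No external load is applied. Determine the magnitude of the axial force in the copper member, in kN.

P ≈ 52.3 kN (tensile in the copper)

Both members must finish at the same length. With the larger α, the copper tends to over-contract; the plates restrain it, putting the copper in tension and the titanium alloy in compression. With no external load the two internal forces are equal and opposite, magnitude P.
Setting the final lengths equal and cancelling L: (α₁ − α₂)ΔT = P/(A₁E₁) + P/(A₂E₂).
|α₁ − α₂|·ΔT = 7.8×10⁻⁶ × 116 = 0.0009048.
1/(A₁E₁) + 1/(A₂E₂) = 1/(700×117×10³) + 1/(1675×117×10³) = 1.731×10⁻⁸ N⁻¹.
So P = 0.0009048 / 1.731×10⁻⁸ = 52.26 kN.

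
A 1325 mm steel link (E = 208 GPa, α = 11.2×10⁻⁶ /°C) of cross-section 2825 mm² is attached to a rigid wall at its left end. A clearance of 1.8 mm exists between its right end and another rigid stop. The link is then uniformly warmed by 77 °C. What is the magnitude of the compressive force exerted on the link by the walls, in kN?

P ≈ 0 kN

If the wall were absent the link would grow by αΔT L = 11.2×10⁻⁶ × 77 × 1325 = 1.143 mm.
This is smaller than the 1.8 mm clearance, so the link expands freely without reaching the stop — the stress is zero.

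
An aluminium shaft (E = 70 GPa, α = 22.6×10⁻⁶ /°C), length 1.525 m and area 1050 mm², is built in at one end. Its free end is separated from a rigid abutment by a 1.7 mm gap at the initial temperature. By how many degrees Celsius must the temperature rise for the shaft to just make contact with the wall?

The gap closes when αΔT L = 1.7 mm, since the shaft is still unstressed at that instant.
So ΔT = g/(αL) = 1.7/(22.6×10⁻⁶ × 1525) = 49.33 °C.

ΔT ≈ 49.3 °C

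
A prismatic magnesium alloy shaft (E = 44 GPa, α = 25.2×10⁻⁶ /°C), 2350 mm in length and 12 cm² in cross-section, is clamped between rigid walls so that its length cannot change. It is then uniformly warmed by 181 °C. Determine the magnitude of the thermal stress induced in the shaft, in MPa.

The supports are rigid, so the total axial strain is zero. The restrained thermal strain is ε = αΔT = 25.2×10⁻⁶ × 181 = 4561.2×10⁻⁶.
The stress required to suppress this strain is σ = Eε = 44×10³ × 4561.2×10⁻⁶ = 200.7 MPa, compressive since the shaft is trying to expand.

σ ≈ 201 MPa (compressive)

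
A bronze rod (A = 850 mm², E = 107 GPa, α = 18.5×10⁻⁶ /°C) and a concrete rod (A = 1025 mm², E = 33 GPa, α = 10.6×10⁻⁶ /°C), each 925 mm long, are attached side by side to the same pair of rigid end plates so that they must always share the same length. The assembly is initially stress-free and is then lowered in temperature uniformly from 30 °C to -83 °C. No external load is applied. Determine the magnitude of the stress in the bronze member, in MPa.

The bronze has the larger α, so on cooling it would change length more than the concrete if both were free. The rigid plates force a common final length, so the bronze is put into tension and the concrete into compression, with equal and opposite forces P (no external load).
Equating the net (thermal + elastic) strains gives |α₁ − α₂|·ΔT = P·[1/(A₁E₁) + 1/(A₂E₂)].
|α₁ − α₂|·ΔT = 7.9×10⁻⁶ × 113 = 0.0008927.
1/(A₁E₁) + 1/(A₂E₂) = 1/(850×107×10³) + 1/(1025×33×10³) = 4.056×10⁻⁸ N⁻¹.
P = 0.0008927 / 4.056×10⁻⁸ = 22010 N = 22.01 kN.
σ_{bronze} = P/A₁ = 22010/850 = 25.89 MPa, tensile.

σ ≈ 25.9 MPa (tensile)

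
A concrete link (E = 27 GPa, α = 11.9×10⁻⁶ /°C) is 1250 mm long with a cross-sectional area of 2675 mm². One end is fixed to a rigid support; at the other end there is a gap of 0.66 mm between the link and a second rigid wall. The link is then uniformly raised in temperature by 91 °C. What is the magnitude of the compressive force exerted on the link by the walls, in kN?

P ≈ 40.1 kN

Unrestrained expansion: δ_free = αΔT L = 11.9×10⁻⁶ × 91 × 1250 = 1.354 mm.
This exceeds the 0.66 mm gap, so the wall pushes back. The portion of expansion that must be recovered elastically is δ_free − gap = 1.354 − 0.66 = 0.6936 mm.
That suppressed elongation corresponds to σ = E·Δ/L = 27×10³ × 0.6936/1250 = 14.98 MPa.
Force on the wall = σA = 14.98 × 2675 mm² = 40.08 kN.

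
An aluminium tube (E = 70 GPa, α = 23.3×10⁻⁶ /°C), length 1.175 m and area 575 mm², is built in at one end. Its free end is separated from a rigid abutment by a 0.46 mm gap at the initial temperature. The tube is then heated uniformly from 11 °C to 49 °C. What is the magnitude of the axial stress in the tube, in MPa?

σ ≈ 34.6 MPa (compressive)

Free thermal elongation = αΔT L = 23.3×10⁻⁶ × 38 × 1175 = 1.04 mm.
After closing the 0.46 mm clearance, 1.04 − 0.46 = 0.5803 mm of expansion remains to be suppressed by the wall.
Compatibility: PL/(AE) = 0.5803 mm, so σ = P/A = E × (0.5803/1175) = 34.57 MPa.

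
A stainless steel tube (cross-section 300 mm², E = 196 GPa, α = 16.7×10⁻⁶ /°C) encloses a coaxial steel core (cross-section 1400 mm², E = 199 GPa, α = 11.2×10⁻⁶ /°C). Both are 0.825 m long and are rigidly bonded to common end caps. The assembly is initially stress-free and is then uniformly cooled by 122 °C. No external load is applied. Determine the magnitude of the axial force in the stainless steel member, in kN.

P ≈ 32.6 kN (tensile in the stainless steel)

The stainless steel has the larger α, so on cooling it would change length more than the steel if both were free. The rigid plates force a common final length, so the stainless steel is put into tension and the steel into compression, with equal and opposite forces P (no external load).
Compatibility of the two members (thermal + elastic change equal): (α₁ − α₂)ΔT = P·[1/(A₁E₁) + 1/(A₂E₂)].
|α₁ − α₂|·ΔT = 5.5×10⁻⁶ × 122 = 0.000671.
1/(A₁E₁) + 1/(A₂E₂) = 1/(300×196×10³) + 1/(1400×199×10³) = 2.06×10⁻⁸ N⁻¹.
P = 0.000671 / 2.06×10⁻⁸ = 32580 N = 32.58 kN.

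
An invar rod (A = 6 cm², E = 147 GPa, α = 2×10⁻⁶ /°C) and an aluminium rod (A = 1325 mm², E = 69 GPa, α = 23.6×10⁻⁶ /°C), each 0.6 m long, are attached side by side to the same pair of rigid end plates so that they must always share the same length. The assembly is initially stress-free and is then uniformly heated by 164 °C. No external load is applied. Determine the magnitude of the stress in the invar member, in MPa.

The aluminium has the larger α, so on heating it would change length more than the invar if both were free. The rigid plates force a common final length, so the aluminium is put into compression and the invar into tension, with equal and opposite forces P (no external load).
Compatibility of the two members (thermal + elastic change equal): (α₁ − α₂)ΔT = P·[1/(A₁E₁) + 1/(A₂E₂)].
|α₁ − α₂|·ΔT = 21.6×10⁻⁶ × 164 = 0.003542.
1/(A₁E₁) + 1/(A₂E₂) = 1/(600×147×10³) + 1/(1325×69×10³) = 2.228×10⁻⁸ N⁻¹.
P = 0.003542 / 2.228×10⁻⁸ = 159000 N = 159 kN.
σ_{invar} = P/A₁ = 159000/600 = 265 MPa, tensile.

σ ≈ 265 MPa (tensile)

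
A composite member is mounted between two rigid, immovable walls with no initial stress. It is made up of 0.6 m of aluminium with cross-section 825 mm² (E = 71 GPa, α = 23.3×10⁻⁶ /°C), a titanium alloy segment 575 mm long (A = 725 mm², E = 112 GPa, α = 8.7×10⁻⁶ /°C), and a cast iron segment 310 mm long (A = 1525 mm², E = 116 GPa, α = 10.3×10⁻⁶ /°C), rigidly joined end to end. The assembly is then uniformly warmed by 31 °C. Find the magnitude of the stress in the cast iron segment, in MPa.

Free thermal expansion of the whole bar: Σ αᵢΔT Lᵢ = 23.3×10⁻⁶×31×600 + 8.7×10⁻⁶×31×575 + 10.3×10⁻⁶×31×310 = 0.6874 mm.
Since the ends are fixed, an axial force P builds up, equal in every segment, with P · Σ Lᵢ/(AᵢEᵢ) = δ_free.
Σ Lᵢ/(AᵢEᵢ) = 600/(825×71×10³) + 575/(725×112×10³) + 310/(1525×116×10³) = 1.908×10⁻⁵ mm/N.
P = 0.6874 / 1.908×10⁻⁵ = 36040 N = 36.04 kN, compressive.
σ_{cast iron} = P / A = 36040 / 1525 = 23.63 MPa.

σ ≈ 23.6 MPa (compressive)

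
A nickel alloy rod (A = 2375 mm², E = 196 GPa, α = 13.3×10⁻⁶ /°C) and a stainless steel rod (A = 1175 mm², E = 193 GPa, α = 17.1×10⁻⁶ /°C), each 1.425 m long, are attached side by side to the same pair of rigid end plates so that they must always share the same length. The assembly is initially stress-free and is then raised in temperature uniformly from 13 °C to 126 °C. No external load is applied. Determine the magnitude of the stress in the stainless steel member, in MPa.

The stainless steel has the larger α, so on heating it would change length more than the nickel alloy if both were free. The rigid plates force a common final length, so the stainless steel is put into compression and the nickel alloy into tension, with equal and opposite forces P (no external load).
Setting the final lengths equal and cancelling L: (α₁ − α₂)ΔT = P/(A₁E₁) + P/(A₂E₂).
|α₁ − α₂|·ΔT = 3.8×10⁻⁶ × 113 = 0.0004294.
1/(A₁E₁) + 1/(A₂E₂) = 1/(2375×196×10³) + 1/(1175×193×10³) = 6.558×10⁻⁹ N⁻¹.
So P = 0.0004294 / 6.558×10⁻⁹ = 65.48 kN.
σ_{stainless steel} = P/A₂ = 65480/1175 = 55.73 MPa, compressive.

σ ≈ 55.7 MPa (compressive)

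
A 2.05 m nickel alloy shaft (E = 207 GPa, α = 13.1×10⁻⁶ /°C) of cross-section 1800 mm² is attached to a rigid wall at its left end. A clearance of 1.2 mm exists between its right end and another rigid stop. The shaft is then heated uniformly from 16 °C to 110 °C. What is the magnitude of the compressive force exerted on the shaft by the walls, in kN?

P ≈ 241 kN

Free thermal elongation = αΔT L = 13.1×10⁻⁶ × 94 × 2050 = 2.524 mm.
After closing the 1.2 mm clearance, 2.524 − 1.2 = 1.324 mm of expansion remains to be suppressed by the wall.
So σ = E(δ_free − g)/L = 207×10³ × 1.324/2050 = 133.7 MPa.
P = σA = 133.7 × 1800 = 240.7 kN.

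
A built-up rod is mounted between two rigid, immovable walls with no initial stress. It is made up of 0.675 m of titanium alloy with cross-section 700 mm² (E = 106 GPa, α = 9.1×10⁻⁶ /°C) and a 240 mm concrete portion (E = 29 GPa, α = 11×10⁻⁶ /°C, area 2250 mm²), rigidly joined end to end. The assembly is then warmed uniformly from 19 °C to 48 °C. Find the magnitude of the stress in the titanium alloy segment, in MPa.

σ ≈ 28.5 MPa (compressive)

If the supports were absent, the total length change would be Σ αᵢΔT Lᵢ = 9.1×10⁻⁶×29×675 + 11×10⁻⁶×29×240 = 0.2547 mm.
The walls prevent any net length change, so an axial force P (same in every segment) develops. Compatibility: P · Σ Lᵢ/(AᵢEᵢ) = δ_free.
Σ Lᵢ/(AᵢEᵢ) = 675/(700×106×10³) + 240/(2250×29×10³) = 1.278×10⁻⁵ mm/N.
So P = 0.2547 / 1.278×10⁻⁵ = 19.94 kN, compressive.
σ_{titanium alloy} = P / A = 19940 / 700 = 28.48 MPa.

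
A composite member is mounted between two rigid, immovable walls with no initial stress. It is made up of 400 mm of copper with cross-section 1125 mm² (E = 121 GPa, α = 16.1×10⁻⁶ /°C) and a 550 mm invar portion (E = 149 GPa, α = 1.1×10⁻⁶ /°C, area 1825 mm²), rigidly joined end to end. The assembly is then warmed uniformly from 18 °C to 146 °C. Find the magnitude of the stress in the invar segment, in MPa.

σ ≈ 99.6 MPa (compressive)

Free thermal expansion of the whole bar: Σ αᵢΔT Lᵢ = 16.1×10⁻⁶×128×400 + 1.1×10⁻⁶×128×550 = 0.9018 mm.
Since the ends are fixed, an axial force P builds up, equal in every segment, with P · Σ Lᵢ/(AᵢEᵢ) = δ_free.
Σ Lᵢ/(AᵢEᵢ) = 400/(1125×121×10³) + 550/(1825×149×10³) = 4.961×10⁻⁶ mm/N.
Hence P = δ_free / Σ(L/AE) = 0.9018/4.961×10⁻⁶ = 181.8 kN (compressive).
σ_{invar} = P / A = 181800 / 1825 = 99.6 MPa.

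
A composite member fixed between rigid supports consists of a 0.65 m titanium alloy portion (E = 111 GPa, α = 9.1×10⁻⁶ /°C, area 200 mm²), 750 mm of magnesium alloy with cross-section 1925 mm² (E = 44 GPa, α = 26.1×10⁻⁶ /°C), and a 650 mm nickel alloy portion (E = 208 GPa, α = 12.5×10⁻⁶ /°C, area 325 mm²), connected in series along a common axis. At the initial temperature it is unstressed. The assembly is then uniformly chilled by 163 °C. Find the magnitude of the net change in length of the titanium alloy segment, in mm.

With the walls removed the bar would change length by δ_free = Σ αᵢΔT Lᵢ = 9.1×10⁻⁶×163×650 + 26.1×10⁻⁶×163×750 + 12.5×10⁻⁶×163×650 = 5.479 mm.
The rigid supports impose zero overall length change; the single axial force P common to all segments must satisfy P Σ Lᵢ/(AᵢEᵢ) = δ_free.
The series flexibility is Σ Lᵢ/(AᵢEᵢ) = 650/(200×111×10³) + 750/(1925×44×10³) + 650/(325×208×10³) = 4.775×10⁻⁵ mm/N.
So P = 5.479 / 4.775×10⁻⁵ = 114.7 kN, tensile.
For the titanium alloy segment, free thermal change = 9.1×10⁻⁶×163×650 = 0.9641 mm and elastic change from P = 114700×650/(200×111×10³) = 3.36 mm; these oppose, so the net change is 2.4 mm (segment lengthens).

|ΔL| ≈ 2.4 mm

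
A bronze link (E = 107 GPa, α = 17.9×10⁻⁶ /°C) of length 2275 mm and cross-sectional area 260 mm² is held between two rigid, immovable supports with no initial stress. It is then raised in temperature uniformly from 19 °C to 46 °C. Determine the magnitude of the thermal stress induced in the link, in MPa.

Because both ends are immovable the net strain is zero, and the suppressed thermal strain is αΔT = 17.9×10⁻⁶ × 27 = 483.3×10⁻⁶.
The stress required to suppress this strain is σ = Eε = 107×10³ × 483.3×10⁻⁶ = 51.71 MPa, compressive since the link is trying to expand.

σ ≈ 51.7 MPa (compressive)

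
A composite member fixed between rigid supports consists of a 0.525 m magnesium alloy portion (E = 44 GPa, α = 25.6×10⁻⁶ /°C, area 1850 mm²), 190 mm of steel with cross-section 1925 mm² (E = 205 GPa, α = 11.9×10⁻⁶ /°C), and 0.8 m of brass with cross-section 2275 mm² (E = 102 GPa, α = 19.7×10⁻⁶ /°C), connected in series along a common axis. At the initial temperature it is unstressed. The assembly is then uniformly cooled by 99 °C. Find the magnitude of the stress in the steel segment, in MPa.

σ ≈ 156 MPa (tensile)

Free thermal contraction of the whole bar: Σ αᵢΔT Lᵢ = 25.6×10⁻⁶×99×525 + 11.9×10⁻⁶×99×190 + 19.7×10⁻⁶×99×800 = 3.115 mm.
The walls prevent any net length change, so an axial force P (same in every segment) develops. Compatibility: P · Σ Lᵢ/(AᵢEᵢ) = δ_free.
Σ Lᵢ/(AᵢEᵢ) = 525/(1850×44×10³) + 190/(1925×205×10³) + 800/(2275×102×10³) = 1.038×10⁻⁵ mm/N.
Hence P = δ_free / Σ(L/AE) = 3.115/1.038×10⁻⁵ = 300.1 kN (tensile).
σ_{steel} = P / A = 300100 / 1925 = 155.9 MPa.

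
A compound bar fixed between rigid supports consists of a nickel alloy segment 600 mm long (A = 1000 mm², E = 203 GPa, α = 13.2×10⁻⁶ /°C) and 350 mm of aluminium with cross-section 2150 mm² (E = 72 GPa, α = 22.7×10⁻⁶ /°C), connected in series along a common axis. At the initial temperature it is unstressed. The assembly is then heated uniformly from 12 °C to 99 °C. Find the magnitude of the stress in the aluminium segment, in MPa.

σ ≈ 123 MPa (compressive)

Free thermal expansion of the whole bar: Σ αᵢΔT Lᵢ = 13.2×10⁻⁶×87×600 + 22.7×10⁻⁶×87×350 = 1.38 mm.
Since the ends are fixed, an axial force P builds up, equal in every segment, with P · Σ Lᵢ/(AᵢEᵢ) = δ_free.
Σ Lᵢ/(AᵢEᵢ) = 600/(1000×203×10³) + 350/(2150×72×10³) = 5.217×10⁻⁶ mm/N.
So P = 1.38 / 5.217×10⁻⁶ = 264.6 kN, compressive.
σ_{aluminium} = P / A = 264600 / 2150 = 123.1 MPa.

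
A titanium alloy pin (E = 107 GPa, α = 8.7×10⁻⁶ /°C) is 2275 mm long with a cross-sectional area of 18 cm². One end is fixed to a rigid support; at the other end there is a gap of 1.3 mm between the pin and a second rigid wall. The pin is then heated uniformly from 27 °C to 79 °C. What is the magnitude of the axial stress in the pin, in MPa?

σ ≈ 0 MPa

Free thermal elongation = αΔT L = 8.7×10⁻⁶ × 52 × 2275 = 1.029 mm.
This is smaller than the 1.3 mm clearance, so the pin expands freely without reaching the stop — the stress is zero.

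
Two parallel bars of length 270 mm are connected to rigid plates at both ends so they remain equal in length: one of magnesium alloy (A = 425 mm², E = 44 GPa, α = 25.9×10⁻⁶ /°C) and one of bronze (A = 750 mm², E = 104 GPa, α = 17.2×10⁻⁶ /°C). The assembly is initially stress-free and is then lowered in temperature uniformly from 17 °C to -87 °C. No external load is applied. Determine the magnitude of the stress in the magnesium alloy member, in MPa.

Both members must finish at the same length. With the larger α, the magnesium alloy tends to over-contract; the plates restrain it, putting the magnesium alloy in tension and the bronze in compression. With no external load the two internal forces are equal and opposite, magnitude P.
Equating the net (thermal + elastic) strains gives |α₁ − α₂|·ΔT = P·[1/(A₁E₁) + 1/(A₂E₂)].
|α₁ − α₂|·ΔT = 8.7×10⁻⁶ × 104 = 0.0009048.
1/(A₁E₁) + 1/(A₂E₂) = 1/(425×44×10³) + 1/(750×104×10³) = 6.63×10⁻⁸ N⁻¹.
P = 0.0009048 / 6.63×10⁻⁸ = 13650 N = 13.65 kN.
σ_{magnesium alloy} = P/A₁ = 13650/425 = 32.11 MPa, tensile.

σ ≈ 32.1 MPa (tensile)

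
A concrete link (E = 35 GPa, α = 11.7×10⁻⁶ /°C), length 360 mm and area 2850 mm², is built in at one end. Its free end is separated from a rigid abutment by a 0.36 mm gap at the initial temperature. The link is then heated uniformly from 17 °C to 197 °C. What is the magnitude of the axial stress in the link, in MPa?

σ ≈ 38.7 MPa (compressive)

Free thermal elongation = αΔT L = 11.7×10⁻⁶ × 180 × 360 = 0.7582 mm.
After closing the 0.36 mm clearance, 0.7582 − 0.36 = 0.3982 mm of expansion remains to be suppressed by the wall.
That suppressed elongation corresponds to σ = E·Δ/L = 35×10³ × 0.3982/360 = 38.71 MPa.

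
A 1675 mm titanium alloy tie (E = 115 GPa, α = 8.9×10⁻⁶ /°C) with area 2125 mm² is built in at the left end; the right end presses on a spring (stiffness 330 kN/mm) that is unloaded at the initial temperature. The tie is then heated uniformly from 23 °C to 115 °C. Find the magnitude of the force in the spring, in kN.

The unrestrained thermal change is αΔT L = 8.9×10⁻⁶ × 92 × 1675 = 1.371 mm.
With a force P in the spring, the elastic change of the tie is PL/(AE) and that of the spring is P/k; compatibility requires their sum to equal δ_free.
So P = δ_free / [L/(AE) + 1/k] = 1.371 / [ 1675/(2125×115×10³) + 1/(330×10³) ].
P = 1.371 / 9.885×10⁻⁶ = 138800 N.

P ≈ 139 kN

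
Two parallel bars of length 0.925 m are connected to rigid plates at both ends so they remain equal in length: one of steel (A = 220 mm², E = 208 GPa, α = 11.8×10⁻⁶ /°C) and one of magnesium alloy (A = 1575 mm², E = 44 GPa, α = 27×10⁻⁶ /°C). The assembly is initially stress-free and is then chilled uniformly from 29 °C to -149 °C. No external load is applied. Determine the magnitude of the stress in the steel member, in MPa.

Both members must finish at the same length. With the larger α, the magnesium alloy tends to over-contract; the plates restrain it, putting the magnesium alloy in tension and the steel in compression. With no external load the two internal forces are equal and opposite, magnitude P.
Setting the final lengths equal and cancelling L: (α₁ − α₂)ΔT = P/(A₁E₁) + P/(A₂E₂).
|α₁ − α₂|·ΔT = 15.2×10⁻⁶ × 178 = 0.002706.
1/(A₁E₁) + 1/(A₂E₂) = 1/(220×208×10³) + 1/(1575×44×10³) = 3.628×10⁻⁸ N⁻¹.
P = 0.002706 / 3.628×10⁻⁸ = 74570 N = 74.57 kN.
σ_{steel} = P/A₁ = 74570/220 = 339 MPa, compressive.

σ ≈ 339 MPa (compressive)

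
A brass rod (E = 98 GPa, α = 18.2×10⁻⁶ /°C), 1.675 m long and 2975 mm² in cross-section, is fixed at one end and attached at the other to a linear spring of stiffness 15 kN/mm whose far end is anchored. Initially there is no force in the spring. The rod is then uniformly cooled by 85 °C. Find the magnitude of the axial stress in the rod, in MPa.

If the spring were absent the rod would shorten by αΔT L = 18.2×10⁻⁶ × 85 × 1675 = 2.591 mm.
With a force P in the spring, the elastic change of the rod is PL/(AE) and that of the spring is P/k; compatibility requires their sum to equal δ_free.
So P = δ_free / [L/(AE) + 1/k] = 2.591 / [ 1675/(2975×98×10³) + 1/(15×10³) ].
P = 2.591 / 7.241×10⁻⁵ = 35780 N.
σ = P/A = 35780/2975 = 12.03 MPa.

σ ≈ 12 MPa (tensile)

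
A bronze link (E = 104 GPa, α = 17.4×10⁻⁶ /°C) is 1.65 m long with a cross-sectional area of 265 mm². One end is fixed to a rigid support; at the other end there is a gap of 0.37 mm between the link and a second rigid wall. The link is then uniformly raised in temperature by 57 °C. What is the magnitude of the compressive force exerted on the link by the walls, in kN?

Free thermal elongation = αΔT L = 17.4×10⁻⁶ × 57 × 1650 = 1.636 mm.
After closing the 0.37 mm clearance, 1.636 − 0.37 = 1.266 mm of expansion remains to be suppressed by the wall.
Compatibility: PL/(AE) = 1.266 mm, so σ = P/A = E × (1.266/1650) = 79.83 MPa.
Force on the wall = σA = 79.83 × 265 mm² = 21.15 kN.

P ≈ 21.2 kN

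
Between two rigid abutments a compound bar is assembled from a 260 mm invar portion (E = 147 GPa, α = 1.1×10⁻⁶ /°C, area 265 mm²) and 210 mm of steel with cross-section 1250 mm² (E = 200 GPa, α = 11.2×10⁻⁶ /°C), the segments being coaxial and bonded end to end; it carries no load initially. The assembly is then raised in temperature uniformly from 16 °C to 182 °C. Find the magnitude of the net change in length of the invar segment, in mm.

|ΔL| ≈ 0.341 mm

With the walls removed the bar would change length by δ_free = Σ αᵢΔT Lᵢ = 1.1×10⁻⁶×166×260 + 11.2×10⁻⁶×166×210 = 0.4379 mm.
Since the ends are fixed, an axial force P builds up, equal in every segment, with P · Σ Lᵢ/(AᵢEᵢ) = δ_free.
Σ Lᵢ/(AᵢEᵢ) = 260/(265×147×10³) + 210/(1250×200×10³) = 7.514×10⁻⁶ mm/N.
Hence P = δ_free / Σ(L/AE) = 0.4379/7.514×10⁻⁶ = 58.28 kN (compressive).
For the invar segment, free thermal change = 1.1×10⁻⁶×166×260 = 0.04748 mm and elastic change from P = 58280×260/(265×147×10³) = 0.389 mm; these oppose, so the net change is 0.341 mm (segment shortens).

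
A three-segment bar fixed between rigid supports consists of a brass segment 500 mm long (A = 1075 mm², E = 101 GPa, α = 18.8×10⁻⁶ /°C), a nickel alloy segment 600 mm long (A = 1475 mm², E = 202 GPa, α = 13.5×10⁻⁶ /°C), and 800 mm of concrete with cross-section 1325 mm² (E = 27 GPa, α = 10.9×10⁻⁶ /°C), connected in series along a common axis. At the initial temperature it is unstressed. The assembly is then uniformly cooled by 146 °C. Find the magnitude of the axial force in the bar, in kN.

With the walls removed the bar would change length by δ_free = Σ αᵢΔT Lᵢ = 18.8×10⁻⁶×146×500 + 13.5×10⁻⁶×146×600 + 10.9×10⁻⁶×146×800 = 3.828 mm.
The rigid supports impose zero overall length change; the single axial force P common to all segments must satisfy P Σ Lᵢ/(AᵢEᵢ) = δ_free.
Σ Lᵢ/(AᵢEᵢ) = 500/(1075×101×10³) + 600/(1475×202×10³) + 800/(1325×27×10³) = 2.898×10⁻⁵ mm/N.
Hence P = δ_free / Σ(L/AE) = 3.828/2.898×10⁻⁵ = 132.1 kN (tensile).

P ≈ 132 kN (tensile)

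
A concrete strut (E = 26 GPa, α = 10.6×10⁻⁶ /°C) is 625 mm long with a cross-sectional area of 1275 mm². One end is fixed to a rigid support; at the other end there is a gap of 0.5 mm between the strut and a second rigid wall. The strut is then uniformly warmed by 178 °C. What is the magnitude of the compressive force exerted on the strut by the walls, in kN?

Free thermal elongation = αΔT L = 10.6×10⁻⁶ × 178 × 625 = 1.179 mm.
After closing the 0.5 mm clearance, 1.179 − 0.5 = 0.6792 mm of expansion remains to be suppressed by the wall.
That suppressed elongation corresponds to σ = E·Δ/L = 26×10³ × 0.6792/625 = 28.26 MPa.
P = σA = 28.26 × 1275 = 36.03 kN.

P ≈ 36 kN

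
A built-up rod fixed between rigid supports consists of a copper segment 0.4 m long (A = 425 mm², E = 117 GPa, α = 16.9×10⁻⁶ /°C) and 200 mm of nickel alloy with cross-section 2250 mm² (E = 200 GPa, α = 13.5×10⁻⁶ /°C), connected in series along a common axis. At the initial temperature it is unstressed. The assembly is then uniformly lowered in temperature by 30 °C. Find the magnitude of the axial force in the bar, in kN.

With the walls removed the bar would change length by δ_free = Σ αᵢΔT Lᵢ = 16.9×10⁻⁶×30×400 + 13.5×10⁻⁶×30×200 = 0.2838 mm.
The walls prevent any net length change, so an axial force P (same in every segment) develops. Compatibility: P · Σ Lᵢ/(AᵢEᵢ) = δ_free.
The series flexibility is Σ Lᵢ/(AᵢEᵢ) = 400/(425×117×10³) + 200/(2250×200×10³) = 8.489×10⁻⁶ mm/N.
So P = 0.2838 / 8.489×10⁻⁶ = 33.43 kN, tensile.

P ≈ 33.4 kN (tensile)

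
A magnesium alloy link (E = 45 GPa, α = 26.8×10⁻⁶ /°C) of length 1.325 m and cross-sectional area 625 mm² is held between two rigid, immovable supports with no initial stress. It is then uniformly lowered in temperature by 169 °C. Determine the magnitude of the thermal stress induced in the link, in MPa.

σ ≈ 204 MPa (tensile)

With length fixed, the mechanical strain must cancel the thermal strain αΔT = 26.8×10⁻⁶ × 169 = 4529.2×10⁻⁶.
The stress required to suppress this strain is σ = Eε = 45×10³ × 4529.2×10⁻⁶ = 203.8 MPa, tensile since the link is trying to contract.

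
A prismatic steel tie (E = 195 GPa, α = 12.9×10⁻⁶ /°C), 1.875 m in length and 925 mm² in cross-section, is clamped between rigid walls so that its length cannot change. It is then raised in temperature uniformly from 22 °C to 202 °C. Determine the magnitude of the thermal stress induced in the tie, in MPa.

σ ≈ 453 MPa (compressive)

Because both ends are immovable the net strain is zero, and the suppressed thermal strain is αΔT = 12.9×10⁻⁶ × 180 = 2322×10⁻⁶.
The stress required to suppress this strain is σ = Eε = 195×10³ × 2322×10⁻⁶ = 452.8 MPa, compressive since the tie is trying to expand.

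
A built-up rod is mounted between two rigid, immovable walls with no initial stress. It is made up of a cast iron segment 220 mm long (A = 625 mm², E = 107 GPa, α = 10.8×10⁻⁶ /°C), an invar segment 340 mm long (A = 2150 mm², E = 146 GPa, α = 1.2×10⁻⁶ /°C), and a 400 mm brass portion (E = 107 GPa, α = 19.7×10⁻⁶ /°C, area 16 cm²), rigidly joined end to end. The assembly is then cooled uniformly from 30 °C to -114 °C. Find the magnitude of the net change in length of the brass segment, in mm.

Free thermal contraction of the whole bar: Σ αᵢΔT Lᵢ = 10.8×10⁻⁶×144×220 + 1.2×10⁻⁶×144×340 + 19.7×10⁻⁶×144×400 = 1.536 mm.
The walls prevent any net length change, so an axial force P (same in every segment) develops. Compatibility: P · Σ Lᵢ/(AᵢEᵢ) = δ_free.
Σ Lᵢ/(AᵢEᵢ) = 220/(625×107×10³) + 340/(2150×146×10³) + 400/(1600×107×10³) = 6.709×10⁻⁶ mm/N.
So P = 1.536 / 6.709×10⁻⁶ = 228.9 kN, tensile.
For the brass segment, free thermal change = 19.7×10⁻⁶×144×400 = 1.135 mm and elastic change from P = 228900×400/(1600×107×10³) = 0.5348 mm; these oppose, so the net change is 0.6 mm (segment shortens).

|ΔL| ≈ 0.6 mm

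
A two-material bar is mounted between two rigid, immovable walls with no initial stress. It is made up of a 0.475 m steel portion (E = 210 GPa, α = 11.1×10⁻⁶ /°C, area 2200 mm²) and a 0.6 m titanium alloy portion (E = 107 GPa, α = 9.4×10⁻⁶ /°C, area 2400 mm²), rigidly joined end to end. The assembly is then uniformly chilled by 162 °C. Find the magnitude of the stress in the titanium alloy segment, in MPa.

With the walls removed the bar would change length by δ_free = Σ αᵢΔT Lᵢ = 11.1×10⁻⁶×162×475 + 9.4×10⁻⁶×162×600 = 1.768 mm.
Since the ends are fixed, an axial force P builds up, equal in every segment, with P · Σ Lᵢ/(AᵢEᵢ) = δ_free.
Σ Lᵢ/(AᵢEᵢ) = 475/(2200×210×10³) + 600/(2400×107×10³) = 3.365×10⁻⁶ mm/N.
So P = 1.768 / 3.365×10⁻⁶ = 525.4 kN, tensile.
σ_{titanium alloy} = P / A = 525400 / 2400 = 218.9 MPa.

σ ≈ 219 MPa (tensile)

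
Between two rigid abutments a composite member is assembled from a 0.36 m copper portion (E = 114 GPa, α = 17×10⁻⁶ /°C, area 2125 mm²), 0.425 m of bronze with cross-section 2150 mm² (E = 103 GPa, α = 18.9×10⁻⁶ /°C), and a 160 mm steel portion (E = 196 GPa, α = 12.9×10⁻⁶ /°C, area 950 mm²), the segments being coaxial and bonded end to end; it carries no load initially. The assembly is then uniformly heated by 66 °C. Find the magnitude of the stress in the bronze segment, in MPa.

σ ≈ 117 MPa (compressive)

With the walls removed the bar would change length by δ_free = Σ αᵢΔT Lᵢ = 17×10⁻⁶×66×360 + 18.9×10⁻⁶×66×425 + 12.9×10⁻⁶×66×160 = 1.07 mm.
The walls prevent any net length change, so an axial force P (same in every segment) develops. Compatibility: P · Σ Lᵢ/(AᵢEᵢ) = δ_free.
Σ Lᵢ/(AᵢEᵢ) = 360/(2125×114×10³) + 425/(2150×103×10³) + 160/(950×196×10³) = 4.265×10⁻⁶ mm/N.
So P = 1.07 / 4.265×10⁻⁶ = 251 kN, compressive.
σ_{bronze} = P / A = 251000 / 2150 = 116.7 MPa.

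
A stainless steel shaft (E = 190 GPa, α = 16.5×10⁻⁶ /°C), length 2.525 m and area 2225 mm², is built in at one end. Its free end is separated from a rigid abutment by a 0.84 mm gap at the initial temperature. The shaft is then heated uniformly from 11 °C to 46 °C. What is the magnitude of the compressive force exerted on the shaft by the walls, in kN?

P ≈ 104 kN

Unrestrained expansion: δ_free = αΔT L = 16.5×10⁻⁶ × 35 × 2525 = 1.458 mm.
The gap closes (δ_free > 0.84 mm) and the wall then resists a further 1.458 − 0.84 = 0.6182 mm of expansion.
So σ = E(δ_free − g)/L = 190×10³ × 0.6182/2525 = 46.52 MPa.
Force on the wall = σA = 46.52 × 2225 mm² = 103.5 kN.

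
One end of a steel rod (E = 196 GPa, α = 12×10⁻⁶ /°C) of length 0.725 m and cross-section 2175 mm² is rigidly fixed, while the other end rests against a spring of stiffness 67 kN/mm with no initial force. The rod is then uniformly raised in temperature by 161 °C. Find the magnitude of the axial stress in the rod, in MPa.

The unrestrained thermal change is αΔT L = 12×10⁻⁶ × 161 × 725 = 1.401 mm.
Let P be the compressive force at the spring. The rod shortens elastically by PL/(AE) and the spring compresses by P/k; together these equal δ_free.
P [ L/(AE) + 1/k ] = δ_free → P [ 725/(2175×196×10³) + 1/(67×10³) ] = 1.401.
P = 1.401 / 1.663×10⁻⁵ = 84250 N.
σ = P/A = 84250/2175 = 38.73 MPa.

σ ≈ 38.7 MPa (compressive)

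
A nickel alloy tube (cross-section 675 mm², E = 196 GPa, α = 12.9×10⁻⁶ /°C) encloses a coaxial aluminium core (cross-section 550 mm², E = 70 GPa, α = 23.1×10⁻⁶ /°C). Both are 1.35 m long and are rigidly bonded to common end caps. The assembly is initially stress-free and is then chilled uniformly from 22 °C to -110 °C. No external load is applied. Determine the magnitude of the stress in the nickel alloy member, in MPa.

Both members must finish at the same length. With the larger α, the aluminium tends to over-contract; the plates restrain it, putting the aluminium in tension and the nickel alloy in compression. With no external load the two internal forces are equal and opposite, magnitude P.
Compatibility of the two members (thermal + elastic change equal): (α₁ − α₂)ΔT = P·[1/(A₁E₁) + 1/(A₂E₂)].
|α₁ − α₂|·ΔT = 10.2×10⁻⁶ × 132 = 0.001346.
1/(A₁E₁) + 1/(A₂E₂) = 1/(675×196×10³) + 1/(550×70×10³) = 3.353×10⁻⁸ N⁻¹.
P = 0.001346 / 3.353×10⁻⁸ = 40150 N = 40.15 kN.
σ_{nickel alloy} = P/A₁ = 40150/675 = 59.48 MPa, compressive.

σ ≈ 59.5 MPa (compressive)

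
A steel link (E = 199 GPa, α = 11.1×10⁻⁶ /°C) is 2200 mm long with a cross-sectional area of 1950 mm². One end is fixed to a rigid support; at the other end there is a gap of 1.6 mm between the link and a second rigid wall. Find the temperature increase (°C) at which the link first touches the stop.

Contact occurs when the free expansion equals the gap: αΔT L = 1.6 mm.
So ΔT = g/(αL) = 1.6/(11.1×10⁻⁶ × 2200) = 65.52 °C.

ΔT ≈ 65.5 °C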